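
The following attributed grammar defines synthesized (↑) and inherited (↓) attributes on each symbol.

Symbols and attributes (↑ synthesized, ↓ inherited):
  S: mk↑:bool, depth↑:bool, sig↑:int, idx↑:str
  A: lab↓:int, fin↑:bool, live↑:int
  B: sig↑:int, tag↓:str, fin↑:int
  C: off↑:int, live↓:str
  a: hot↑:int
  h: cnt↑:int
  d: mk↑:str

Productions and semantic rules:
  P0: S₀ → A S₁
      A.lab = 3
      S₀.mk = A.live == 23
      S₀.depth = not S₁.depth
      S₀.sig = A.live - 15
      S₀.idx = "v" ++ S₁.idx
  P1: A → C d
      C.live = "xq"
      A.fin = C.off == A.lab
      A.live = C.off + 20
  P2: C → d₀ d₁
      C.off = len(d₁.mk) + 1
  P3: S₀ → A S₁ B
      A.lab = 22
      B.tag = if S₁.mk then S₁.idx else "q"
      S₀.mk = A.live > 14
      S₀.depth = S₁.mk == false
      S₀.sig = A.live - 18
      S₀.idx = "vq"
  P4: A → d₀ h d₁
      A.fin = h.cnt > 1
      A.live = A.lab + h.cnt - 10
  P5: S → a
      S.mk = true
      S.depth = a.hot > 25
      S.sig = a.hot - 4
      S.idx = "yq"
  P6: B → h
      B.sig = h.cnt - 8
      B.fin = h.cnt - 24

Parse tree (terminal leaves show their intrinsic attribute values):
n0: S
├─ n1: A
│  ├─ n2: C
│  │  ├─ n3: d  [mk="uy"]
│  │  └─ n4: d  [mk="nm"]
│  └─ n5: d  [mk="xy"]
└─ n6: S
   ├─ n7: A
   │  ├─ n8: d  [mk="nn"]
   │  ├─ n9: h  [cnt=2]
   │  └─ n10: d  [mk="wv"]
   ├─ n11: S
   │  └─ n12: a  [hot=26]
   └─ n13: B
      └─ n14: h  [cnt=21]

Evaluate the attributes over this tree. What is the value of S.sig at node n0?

1. n1.lab = 3  [3]
2. n2.live = "xq"  ["xq"]
3. n3.mk = "uy"  [terminal]
4. n4.mk = "nm"  [terminal]
5. n2.off = 3  [len(d₁.mk) + 1]
6. n5.mk = "xy"  [terminal]
7. n1.fin = true  [C.off == A.lab]
8. n1.live = 23  [C.off + 20]
9. n7.lab = 22  [22]
10. n8.mk = "nn"  [terminal]
11. n9.cnt = 2  [terminal]
12. n10.mk = "wv"  [terminal]
13. n7.fin = true  [h.cnt > 1]
14. n7.live = 14  [A.lab + h.cnt - 10]
15. n12.hot = 26  [terminal]
16. n11.mk = true  [true]
17. n11.depth = true  [a.hot > 25]
18. n11.sig = 22  [a.hot - 4]
19. n11.idx = "yq"  ["yq"]
20. n13.tag = "yq"  [if S₁.mk then S₁.idx else "q"]
21. n14.cnt = 21  [terminal]
22. n13.sig = 13  [h.cnt - 8]
23. n13.fin = -3  [h.cnt - 24]
24. n6.mk = false  [A.live > 14]
25. n6.depth = false  [S₁.mk == false]
26. n6.sig = -4  [A.live - 18]
27. n6.idx = "vq"  ["vq"]
28. n0.mk = true  [A.live == 23]
29. n0.depth = true  [not S₁.depth]
30. n0.sig = 8  [A.live - 15]
31. n0.idx = "vvq"  ["v" ++ S₁.idx]

8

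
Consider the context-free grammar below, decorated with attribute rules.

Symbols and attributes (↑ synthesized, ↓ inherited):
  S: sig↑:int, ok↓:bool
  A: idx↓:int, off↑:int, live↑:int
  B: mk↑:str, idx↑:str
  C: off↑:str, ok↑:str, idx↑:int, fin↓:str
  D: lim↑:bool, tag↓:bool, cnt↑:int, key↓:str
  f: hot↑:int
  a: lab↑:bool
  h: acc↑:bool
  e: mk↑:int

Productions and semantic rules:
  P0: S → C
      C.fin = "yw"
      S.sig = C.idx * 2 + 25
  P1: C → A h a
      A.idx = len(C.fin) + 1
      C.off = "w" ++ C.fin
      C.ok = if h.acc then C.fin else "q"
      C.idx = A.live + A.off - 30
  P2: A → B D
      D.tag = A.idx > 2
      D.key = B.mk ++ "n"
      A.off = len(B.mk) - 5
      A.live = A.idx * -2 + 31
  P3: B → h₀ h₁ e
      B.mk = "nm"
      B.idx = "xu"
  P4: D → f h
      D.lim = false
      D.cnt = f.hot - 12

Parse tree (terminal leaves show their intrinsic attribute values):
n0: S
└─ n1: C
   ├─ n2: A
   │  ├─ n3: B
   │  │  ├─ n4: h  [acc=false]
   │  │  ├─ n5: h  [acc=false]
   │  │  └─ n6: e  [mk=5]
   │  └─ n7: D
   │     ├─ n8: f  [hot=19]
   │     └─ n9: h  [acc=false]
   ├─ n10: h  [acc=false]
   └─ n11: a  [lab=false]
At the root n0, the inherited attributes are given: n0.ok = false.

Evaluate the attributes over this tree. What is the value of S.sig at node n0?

9

1. n0.ok = false  [given at root]
2. n1.fin = "yw"  ["yw"]
3. n2.idx = 3  [len(C.fin) + 1]
4. n4.acc = false  [terminal]
5. n5.acc = false  [terminal]
6. n6.mk = 5  [terminal]
7. n3.mk = "nm"  ["nm"]
8. n3.idx = "xu"  ["xu"]
9. n7.tag = true  [A.idx > 2]
10. n7.key = "nmn"  [B.mk ++ "n"]
11. n8.hot = 19  [terminal]
12. n9.acc = false  [terminal]
13. n7.lim = false  [false]
14. n7.cnt = 7  [f.hot - 12]
15. n2.off = -3  [len(B.mk) - 5]
16. n2.live = 25  [A.idx * -2 + 31]
17. n10.acc = false  [terminal]
18. n11.lab = false  [terminal]
19. n1.off = "wyw"  ["w" ++ C.fin]
20. n1.ok = "q"  [if h.acc then C.fin else "q"]
21. n1.idx = -8  [A.live + A.off - 30]
22. n0.sig = 9  [C.idx * 2 + 25]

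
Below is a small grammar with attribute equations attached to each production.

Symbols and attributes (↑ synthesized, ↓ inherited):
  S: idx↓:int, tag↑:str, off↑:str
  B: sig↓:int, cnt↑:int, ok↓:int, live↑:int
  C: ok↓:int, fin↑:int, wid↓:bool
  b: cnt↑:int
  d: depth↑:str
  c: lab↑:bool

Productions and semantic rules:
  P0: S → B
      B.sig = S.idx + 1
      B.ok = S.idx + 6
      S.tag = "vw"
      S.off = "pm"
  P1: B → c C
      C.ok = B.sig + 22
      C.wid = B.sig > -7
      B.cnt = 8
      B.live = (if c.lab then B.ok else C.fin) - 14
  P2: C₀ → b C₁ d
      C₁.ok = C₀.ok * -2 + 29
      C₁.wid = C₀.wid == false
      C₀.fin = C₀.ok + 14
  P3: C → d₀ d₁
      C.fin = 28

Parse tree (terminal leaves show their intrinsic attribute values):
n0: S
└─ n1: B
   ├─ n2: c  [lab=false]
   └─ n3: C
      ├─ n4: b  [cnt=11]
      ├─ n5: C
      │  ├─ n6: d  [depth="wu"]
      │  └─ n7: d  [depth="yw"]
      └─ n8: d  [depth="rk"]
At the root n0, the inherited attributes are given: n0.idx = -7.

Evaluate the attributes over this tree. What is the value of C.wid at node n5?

false

1. n0.idx = -7  [given at root]
2. n1.sig = -6  [S.idx + 1]
3. n1.ok = -1  [S.idx + 6]
4. n2.lab = false  [terminal]
5. n3.ok = 16  [B.sig + 22]
6. n3.wid = true  [B.sig > -7]
7. n4.cnt = 11  [terminal]
8. n5.ok = -3  [C₀.ok * -2 + 29]
9. n5.wid = false  [C₀.wid == false]
10. n6.depth = "wu"  [terminal]
11. n7.depth = "yw"  [terminal]
12. n5.fin = 28  [28]
13. n8.depth = "rk"  [terminal]
14. n3.fin = 30  [C₀.ok + 14]
15. n1.cnt = 8  [8]
16. n1.live = 16  [(if c.lab then B.ok else C.fin) - 14]
17. n0.tag = "vw"  ["vw"]
18. n0.off = "pm"  ["pm"]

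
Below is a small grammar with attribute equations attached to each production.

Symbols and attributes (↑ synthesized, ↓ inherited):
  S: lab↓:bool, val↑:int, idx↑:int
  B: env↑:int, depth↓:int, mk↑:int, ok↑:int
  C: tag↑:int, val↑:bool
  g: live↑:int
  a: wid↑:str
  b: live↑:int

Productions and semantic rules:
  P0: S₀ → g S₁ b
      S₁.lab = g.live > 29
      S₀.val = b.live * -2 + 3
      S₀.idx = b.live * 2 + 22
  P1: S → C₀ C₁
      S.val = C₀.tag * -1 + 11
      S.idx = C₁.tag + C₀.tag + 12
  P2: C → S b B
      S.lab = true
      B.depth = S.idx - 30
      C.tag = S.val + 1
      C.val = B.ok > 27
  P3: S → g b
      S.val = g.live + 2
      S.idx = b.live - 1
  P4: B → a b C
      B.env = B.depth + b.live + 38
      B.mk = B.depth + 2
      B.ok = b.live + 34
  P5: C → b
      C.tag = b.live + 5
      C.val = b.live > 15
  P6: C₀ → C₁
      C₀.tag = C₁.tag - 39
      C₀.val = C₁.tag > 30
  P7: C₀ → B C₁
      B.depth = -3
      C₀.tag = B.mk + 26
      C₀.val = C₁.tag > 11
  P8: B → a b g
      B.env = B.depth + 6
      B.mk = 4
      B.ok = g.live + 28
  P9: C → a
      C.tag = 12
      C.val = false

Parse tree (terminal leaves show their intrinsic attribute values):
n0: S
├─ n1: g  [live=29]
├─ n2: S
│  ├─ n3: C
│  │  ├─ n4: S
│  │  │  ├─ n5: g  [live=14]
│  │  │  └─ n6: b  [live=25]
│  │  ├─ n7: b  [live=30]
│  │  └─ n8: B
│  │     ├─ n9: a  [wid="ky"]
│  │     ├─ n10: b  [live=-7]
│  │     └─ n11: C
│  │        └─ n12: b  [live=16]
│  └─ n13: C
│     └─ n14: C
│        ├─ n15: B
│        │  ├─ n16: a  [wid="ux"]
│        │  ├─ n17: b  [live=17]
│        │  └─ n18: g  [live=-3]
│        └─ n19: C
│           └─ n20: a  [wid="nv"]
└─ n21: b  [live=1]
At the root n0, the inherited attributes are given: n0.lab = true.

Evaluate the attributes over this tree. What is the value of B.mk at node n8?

1. n0.lab = true  [given at root]
2. n1.live = 29  [terminal]
3. n2.lab = false  [g.live > 29]
4. n4.lab = true  [true]
5. n5.live = 14  [terminal]
6. n6.live = 25  [terminal]
7. n4.val = 16  [g.live + 2]
8. n4.idx = 24  [b.live - 1]
9. n7.live = 30  [terminal]
10. n8.depth = -6  [S.idx - 30]
11. n9.wid = "ky"  [terminal]
12. n10.live = -7  [terminal]
13. n12.live = 16  [terminal]
14. n11.tag = 21  [b.live + 5]
15. n11.val = true  [b.live > 15]
16. n8.env = 25  [B.depth + b.live + 38]
17. n8.mk = -4  [B.depth + 2]
18. n8.ok = 27  [b.live + 34]
19. n3.tag = 17  [S.val + 1]
20. n3.val = false  [B.ok > 27]
21. n15.depth = -3  [-3]
22. n16.wid = "ux"  [terminal]
23. n17.live = 17  [terminal]
24. n18.live = -3  [terminal]
25. n15.env = 3  [B.depth + 6]
26. n15.mk = 4  [4]
27. n15.ok = 25  [g.live + 28]
28. n20.wid = "nv"  [terminal]
29. n19.tag = 12  [12]
30. n19.val = false  [false]
31. n14.tag = 30  [B.mk + 26]
32. n14.val = true  [C₁.tag > 11]
33. n13.tag = -9  [C₁.tag - 39]
34. n13.val = false  [C₁.tag > 30]
35. n2.val = -6  [C₀.tag * -1 + 11]
36. n2.idx = 20  [C₁.tag + C₀.tag + 12]
37. n21.live = 1  [terminal]
38. n0.val = 1  [b.live * -2 + 3]
39. n0.idx = 24  [b.live * 2 + 22]

-4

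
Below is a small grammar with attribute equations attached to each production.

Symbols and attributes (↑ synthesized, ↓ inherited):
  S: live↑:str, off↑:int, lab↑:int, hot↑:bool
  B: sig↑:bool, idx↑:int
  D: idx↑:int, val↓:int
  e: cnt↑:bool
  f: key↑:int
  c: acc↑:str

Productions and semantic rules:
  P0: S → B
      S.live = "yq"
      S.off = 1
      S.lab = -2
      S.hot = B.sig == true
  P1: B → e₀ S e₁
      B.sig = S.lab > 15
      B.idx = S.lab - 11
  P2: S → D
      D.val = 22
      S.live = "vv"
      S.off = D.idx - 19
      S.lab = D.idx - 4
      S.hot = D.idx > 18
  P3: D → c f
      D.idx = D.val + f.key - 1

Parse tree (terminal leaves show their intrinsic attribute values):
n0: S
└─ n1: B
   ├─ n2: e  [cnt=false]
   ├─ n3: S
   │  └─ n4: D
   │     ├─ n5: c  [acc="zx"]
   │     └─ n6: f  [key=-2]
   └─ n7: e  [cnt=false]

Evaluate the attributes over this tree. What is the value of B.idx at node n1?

1. n2.cnt = false  [terminal]
2. n4.val = 22  [22]
3. n5.acc = "zx"  [terminal]
4. n6.key = -2  [terminal]
5. n4.idx = 19  [D.val + f.key - 1]
6. n3.live = "vv"  ["vv"]
7. n3.off = 0  [D.idx - 19]
8. n3.lab = 15  [D.idx - 4]
9. n3.hot = true  [D.idx > 18]
10. n7.cnt = false  [terminal]
11. n1.sig = false  [S.lab > 15]
12. n1.idx = 4  [S.lab - 11]
13. n0.live = "yq"  ["yq"]
14. n0.off = 1  [1]
15. n0.lab = -2  [-2]
16. n0.hot = false  [B.sig == true]

4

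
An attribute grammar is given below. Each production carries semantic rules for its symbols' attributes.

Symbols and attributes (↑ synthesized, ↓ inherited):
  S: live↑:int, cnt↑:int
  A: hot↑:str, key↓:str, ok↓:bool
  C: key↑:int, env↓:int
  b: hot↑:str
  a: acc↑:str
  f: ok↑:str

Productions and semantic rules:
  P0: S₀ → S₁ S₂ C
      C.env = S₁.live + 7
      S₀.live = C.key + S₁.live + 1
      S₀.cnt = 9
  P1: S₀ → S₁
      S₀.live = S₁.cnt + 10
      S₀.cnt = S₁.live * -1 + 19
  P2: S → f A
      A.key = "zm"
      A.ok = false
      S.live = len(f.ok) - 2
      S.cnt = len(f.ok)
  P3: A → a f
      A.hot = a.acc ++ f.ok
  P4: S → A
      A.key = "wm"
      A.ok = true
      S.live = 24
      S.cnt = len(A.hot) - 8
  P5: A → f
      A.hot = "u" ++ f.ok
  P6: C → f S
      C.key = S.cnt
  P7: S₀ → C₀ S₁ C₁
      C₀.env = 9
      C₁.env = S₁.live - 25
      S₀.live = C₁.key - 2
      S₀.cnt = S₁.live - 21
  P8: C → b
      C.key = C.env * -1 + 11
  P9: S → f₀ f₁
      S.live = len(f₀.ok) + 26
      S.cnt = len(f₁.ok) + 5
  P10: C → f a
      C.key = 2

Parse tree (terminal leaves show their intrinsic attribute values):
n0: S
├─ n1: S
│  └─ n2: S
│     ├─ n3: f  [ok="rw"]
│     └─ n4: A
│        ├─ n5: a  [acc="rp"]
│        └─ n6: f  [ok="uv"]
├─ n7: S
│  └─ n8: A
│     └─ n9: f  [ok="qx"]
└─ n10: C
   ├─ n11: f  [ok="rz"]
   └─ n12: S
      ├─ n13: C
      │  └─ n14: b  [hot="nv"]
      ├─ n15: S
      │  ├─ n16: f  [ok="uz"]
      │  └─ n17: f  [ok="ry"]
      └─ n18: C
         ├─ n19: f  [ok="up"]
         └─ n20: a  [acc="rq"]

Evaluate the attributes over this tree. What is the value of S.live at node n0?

20

1. n3.ok = "rw"  [terminal]
2. n4.key = "zm"  ["zm"]
3. n4.ok = false  [false]
4. n5.acc = "rp"  [terminal]
5. n6.ok = "uv"  [terminal]
6. n4.hot = "rpuv"  [a.acc ++ f.ok]
7. n2.live = 0  [len(f.ok) - 2]
8. n2.cnt = 2  [len(f.ok)]
9. n1.live = 12  [S₁.cnt + 10]
10. n1.cnt = 19  [S₁.live * -1 + 19]
11. n8.key = "wm"  ["wm"]
12. n8.ok = true  [true]
13. n9.ok = "qx"  [terminal]
14. n8.hot = "uqx"  ["u" ++ f.ok]
15. n7.live = 24  [24]
16. n7.cnt = -5  [len(A.hot) - 8]
17. n10.env = 19  [S₁.live + 7]
18. n11.ok = "rz"  [terminal]
19. n13.env = 9  [9]
20. n14.hot = "nv"  [terminal]
21. n13.key = 2  [C.env * -1 + 11]
22. n16.ok = "uz"  [terminal]
23. n17.ok = "ry"  [terminal]
24. n15.live = 28  [len(f₀.ok) + 26]
25. n15.cnt = 7  [len(f₁.ok) + 5]
26. n18.env = 3  [S₁.live - 25]
27. n19.ok = "up"  [terminal]
28. n20.acc = "rq"  [terminal]
29. n18.key = 2  [2]
30. n12.live = 0  [C₁.key - 2]
31. n12.cnt = 7  [S₁.live - 21]
32. n10.key = 7  [S.cnt]
33. n0.live = 20  [C.key + S₁.live + 1]
34. n0.cnt = 9  [9]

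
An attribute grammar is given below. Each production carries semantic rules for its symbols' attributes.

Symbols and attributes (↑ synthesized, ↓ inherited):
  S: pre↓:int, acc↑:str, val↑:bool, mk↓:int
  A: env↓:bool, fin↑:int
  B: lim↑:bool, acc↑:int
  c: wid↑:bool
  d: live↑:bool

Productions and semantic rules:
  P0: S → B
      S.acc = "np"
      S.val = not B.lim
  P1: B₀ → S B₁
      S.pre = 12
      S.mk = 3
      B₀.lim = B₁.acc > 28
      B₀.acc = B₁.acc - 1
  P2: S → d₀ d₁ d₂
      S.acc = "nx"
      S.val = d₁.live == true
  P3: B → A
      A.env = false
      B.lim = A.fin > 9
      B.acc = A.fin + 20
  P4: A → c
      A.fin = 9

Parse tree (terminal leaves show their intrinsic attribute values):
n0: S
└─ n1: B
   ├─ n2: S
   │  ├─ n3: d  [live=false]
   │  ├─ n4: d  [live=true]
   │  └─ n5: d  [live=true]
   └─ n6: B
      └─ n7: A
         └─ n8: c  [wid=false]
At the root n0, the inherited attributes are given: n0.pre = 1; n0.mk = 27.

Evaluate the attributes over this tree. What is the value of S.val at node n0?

1. n0.pre = 1  [given at root]
2. n0.mk = 27  [given at root]
3. n2.pre = 12  [12]
4. n2.mk = 3  [3]
5. n3.live = false  [terminal]
6. n4.live = true  [terminal]
7. n5.live = true  [terminal]
8. n2.acc = "nx"  ["nx"]
9. n2.val = true  [d₁.live == true]
10. n7.env = false  [false]
11. n8.wid = false  [terminal]
12. n7.fin = 9  [9]
13. n6.lim = false  [A.fin > 9]
14. n6.acc = 29  [A.fin + 20]
15. n1.lim = true  [B₁.acc > 28]
16. n1.acc = 28  [B₁.acc - 1]
17. n0.acc = "np"  ["np"]
18. n0.val = false  [not B.lim]

false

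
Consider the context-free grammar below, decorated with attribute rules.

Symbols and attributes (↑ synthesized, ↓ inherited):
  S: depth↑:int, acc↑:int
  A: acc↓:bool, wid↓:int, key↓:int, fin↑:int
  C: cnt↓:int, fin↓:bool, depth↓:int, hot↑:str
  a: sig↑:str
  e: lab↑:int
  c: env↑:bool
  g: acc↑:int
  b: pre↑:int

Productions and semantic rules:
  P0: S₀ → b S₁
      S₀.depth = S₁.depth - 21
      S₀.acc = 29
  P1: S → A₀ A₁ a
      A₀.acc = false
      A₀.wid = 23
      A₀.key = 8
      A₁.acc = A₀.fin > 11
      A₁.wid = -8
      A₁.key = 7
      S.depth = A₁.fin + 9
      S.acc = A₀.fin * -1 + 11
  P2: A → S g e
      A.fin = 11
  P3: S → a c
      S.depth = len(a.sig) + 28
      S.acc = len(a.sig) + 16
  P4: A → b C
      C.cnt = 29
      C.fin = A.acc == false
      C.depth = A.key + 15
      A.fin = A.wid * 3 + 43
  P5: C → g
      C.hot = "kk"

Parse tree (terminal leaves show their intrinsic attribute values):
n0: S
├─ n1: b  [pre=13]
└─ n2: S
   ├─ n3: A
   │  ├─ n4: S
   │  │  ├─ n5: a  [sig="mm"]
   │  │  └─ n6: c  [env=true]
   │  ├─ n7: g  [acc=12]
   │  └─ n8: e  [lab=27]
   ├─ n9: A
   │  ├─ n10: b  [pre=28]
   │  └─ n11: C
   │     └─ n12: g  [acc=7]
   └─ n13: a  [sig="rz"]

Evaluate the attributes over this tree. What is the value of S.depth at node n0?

1. n1.pre = 13  [terminal]
2. n3.acc = false  [false]
3. n3.wid = 23  [23]
4. n3.key = 8  [8]
5. n5.sig = "mm"  [terminal]
6. n6.env = true  [terminal]
7. n4.depth = 30  [len(a.sig) + 28]
8. n4.acc = 18  [len(a.sig) + 16]
9. n7.acc = 12  [terminal]
10. n8.lab = 27  [terminal]
11. n3.fin = 11  [11]
12. n9.acc = false  [A₀.fin > 11]
13. n9.wid = -8  [-8]
14. n9.key = 7  [7]
15. n10.pre = 28  [terminal]
16. n11.cnt = 29  [29]
17. n11.fin = true  [A.acc == false]
18. n11.depth = 22  [A.key + 15]
19. n12.acc = 7  [terminal]
20. n11.hot = "kk"  ["kk"]
21. n9.fin = 19  [A.wid * 3 + 43]
22. n13.sig = "rz"  [terminal]
23. n2.depth = 28  [A₁.fin + 9]
24. n2.acc = 0  [A₀.fin * -1 + 11]
25. n0.depth = 7  [S₁.depth - 21]
26. n0.acc = 29  [29]

7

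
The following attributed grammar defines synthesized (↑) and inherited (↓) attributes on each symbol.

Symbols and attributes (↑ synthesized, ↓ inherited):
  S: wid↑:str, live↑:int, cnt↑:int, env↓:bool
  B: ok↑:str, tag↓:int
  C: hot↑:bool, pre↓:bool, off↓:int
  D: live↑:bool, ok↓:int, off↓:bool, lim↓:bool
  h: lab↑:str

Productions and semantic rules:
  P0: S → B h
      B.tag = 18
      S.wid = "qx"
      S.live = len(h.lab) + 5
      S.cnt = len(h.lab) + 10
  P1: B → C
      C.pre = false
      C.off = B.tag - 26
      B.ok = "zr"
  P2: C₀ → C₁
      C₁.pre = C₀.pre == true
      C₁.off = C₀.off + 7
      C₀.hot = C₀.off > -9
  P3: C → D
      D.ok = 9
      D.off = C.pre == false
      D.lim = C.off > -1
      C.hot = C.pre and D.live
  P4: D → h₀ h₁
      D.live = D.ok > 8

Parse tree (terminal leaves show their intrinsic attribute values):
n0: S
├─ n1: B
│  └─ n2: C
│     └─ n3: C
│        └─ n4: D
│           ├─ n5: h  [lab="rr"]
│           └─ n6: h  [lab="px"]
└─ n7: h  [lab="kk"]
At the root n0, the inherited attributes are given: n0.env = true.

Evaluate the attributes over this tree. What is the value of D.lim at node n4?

1. n0.env = true  [given at root]
2. n1.tag = 18  [18]
3. n2.pre = false  [false]
4. n2.off = -8  [B.tag - 26]
5. n3.pre = false  [C₀.pre == true]
6. n3.off = -1  [C₀.off + 7]
7. n4.ok = 9  [9]
8. n4.off = true  [C.pre == false]
9. n4.lim = false  [C.off > -1]
10. n5.lab = "rr"  [terminal]
11. n6.lab = "px"  [terminal]
12. n4.live = true  [D.ok > 8]
13. n3.hot = false  [C.pre and D.live]
14. n2.hot = true  [C₀.off > -9]
15. n1.ok = "zr"  ["zr"]
16. n7.lab = "kk"  [terminal]
17. n0.wid = "qx"  ["qx"]
18. n0.live = 7  [len(h.lab) + 5]
19. n0.cnt = 12  [len(h.lab) + 10]

false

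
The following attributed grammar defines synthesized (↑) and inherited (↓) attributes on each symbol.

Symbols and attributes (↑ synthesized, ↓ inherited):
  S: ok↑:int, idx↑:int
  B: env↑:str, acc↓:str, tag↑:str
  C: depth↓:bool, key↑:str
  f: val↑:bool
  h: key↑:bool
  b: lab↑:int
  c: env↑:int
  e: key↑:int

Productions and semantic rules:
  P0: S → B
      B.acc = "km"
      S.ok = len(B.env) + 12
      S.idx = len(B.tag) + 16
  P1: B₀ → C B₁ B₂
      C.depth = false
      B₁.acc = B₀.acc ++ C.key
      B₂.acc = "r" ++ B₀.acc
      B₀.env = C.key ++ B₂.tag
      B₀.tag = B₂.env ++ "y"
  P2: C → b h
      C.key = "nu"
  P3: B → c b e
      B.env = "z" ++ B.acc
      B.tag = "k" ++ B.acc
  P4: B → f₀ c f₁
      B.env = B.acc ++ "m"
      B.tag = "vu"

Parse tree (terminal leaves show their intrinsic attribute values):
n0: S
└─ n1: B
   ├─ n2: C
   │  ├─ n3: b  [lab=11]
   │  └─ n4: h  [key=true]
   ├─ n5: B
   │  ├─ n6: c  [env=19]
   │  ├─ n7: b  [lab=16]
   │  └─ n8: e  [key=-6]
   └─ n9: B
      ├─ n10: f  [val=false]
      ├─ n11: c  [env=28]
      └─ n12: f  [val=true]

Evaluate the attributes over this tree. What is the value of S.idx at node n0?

1. n1.acc = "km"  ["km"]
2. n2.depth = false  [false]
3. n3.lab = 11  [terminal]
4. n4.key = true  [terminal]
5. n2.key = "nu"  ["nu"]
6. n5.acc = "kmnu"  [B₀.acc ++ C.key]
7. n6.env = 19  [terminal]
8. n7.lab = 16  [terminal]
9. n8.key = -6  [terminal]
10. n5.env = "zkmnu"  ["z" ++ B.acc]
11. n5.tag = "kkmnu"  ["k" ++ B.acc]
12. n9.acc = "rkm"  ["r" ++ B₀.acc]
13. n10.val = false  [terminal]
14. n11.env = 28  [terminal]
15. n12.val = true  [terminal]
16. n9.env = "rkmm"  [B.acc ++ "m"]
17. n9.tag = "vu"  ["vu"]
18. n1.env = "nuvu"  [C.key ++ B₂.tag]
19. n1.tag = "rkmmy"  [B₂.env ++ "y"]
20. n0.ok = 16  [len(B.env) + 12]
21. n0.idx = 21  [len(B.tag) + 16]

21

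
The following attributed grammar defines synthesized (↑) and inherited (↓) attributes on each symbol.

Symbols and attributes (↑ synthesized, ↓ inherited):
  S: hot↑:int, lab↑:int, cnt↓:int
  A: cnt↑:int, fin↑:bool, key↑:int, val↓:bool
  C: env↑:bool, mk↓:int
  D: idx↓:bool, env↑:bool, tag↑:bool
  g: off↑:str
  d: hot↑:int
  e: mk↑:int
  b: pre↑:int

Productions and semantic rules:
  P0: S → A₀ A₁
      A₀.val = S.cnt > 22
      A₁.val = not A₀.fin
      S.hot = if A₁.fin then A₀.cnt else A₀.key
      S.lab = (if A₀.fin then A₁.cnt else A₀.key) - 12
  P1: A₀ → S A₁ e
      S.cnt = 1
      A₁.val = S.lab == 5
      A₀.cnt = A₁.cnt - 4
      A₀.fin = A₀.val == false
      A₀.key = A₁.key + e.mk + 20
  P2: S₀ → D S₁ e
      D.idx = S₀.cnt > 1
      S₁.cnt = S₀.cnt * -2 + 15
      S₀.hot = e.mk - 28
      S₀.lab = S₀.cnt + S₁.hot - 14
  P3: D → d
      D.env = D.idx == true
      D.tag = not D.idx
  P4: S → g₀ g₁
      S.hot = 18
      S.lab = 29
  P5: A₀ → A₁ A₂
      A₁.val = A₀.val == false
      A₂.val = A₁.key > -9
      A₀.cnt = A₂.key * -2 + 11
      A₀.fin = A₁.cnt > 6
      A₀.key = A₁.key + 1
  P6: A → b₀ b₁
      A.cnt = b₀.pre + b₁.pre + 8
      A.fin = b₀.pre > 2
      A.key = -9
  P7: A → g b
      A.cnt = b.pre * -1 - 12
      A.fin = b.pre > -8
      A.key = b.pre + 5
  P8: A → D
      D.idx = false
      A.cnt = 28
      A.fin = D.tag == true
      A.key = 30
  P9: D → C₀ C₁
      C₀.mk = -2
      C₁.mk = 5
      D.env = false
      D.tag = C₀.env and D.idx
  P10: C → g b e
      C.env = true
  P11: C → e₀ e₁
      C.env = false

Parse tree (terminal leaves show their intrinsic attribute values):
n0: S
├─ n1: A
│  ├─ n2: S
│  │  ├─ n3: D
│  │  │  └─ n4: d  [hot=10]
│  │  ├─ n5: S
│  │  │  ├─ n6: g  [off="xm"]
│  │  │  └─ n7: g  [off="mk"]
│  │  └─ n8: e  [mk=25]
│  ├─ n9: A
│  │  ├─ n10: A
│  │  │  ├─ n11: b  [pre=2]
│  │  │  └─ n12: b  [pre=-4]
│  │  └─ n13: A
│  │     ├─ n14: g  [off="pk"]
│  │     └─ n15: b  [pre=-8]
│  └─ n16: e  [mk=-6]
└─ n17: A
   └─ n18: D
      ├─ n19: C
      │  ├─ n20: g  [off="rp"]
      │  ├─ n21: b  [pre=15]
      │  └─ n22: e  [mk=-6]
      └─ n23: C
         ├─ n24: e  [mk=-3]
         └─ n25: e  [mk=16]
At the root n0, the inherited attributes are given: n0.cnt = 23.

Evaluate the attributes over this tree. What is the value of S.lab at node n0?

-6

1. n0.cnt = 23  [given at root]
2. n1.val = true  [S.cnt > 22]
3. n2.cnt = 1  [1]
4. n3.idx = false  [S₀.cnt > 1]
5. n4.hot = 10  [terminal]
6. n3.env = false  [D.idx == true]
7. n3.tag = true  [not D.idx]
8. n5.cnt = 13  [S₀.cnt * -2 + 15]
9. n6.off = "xm"  [terminal]
10. n7.off = "mk"  [terminal]
11. n5.hot = 18  [18]
12. n5.lab = 29  [29]
13. n8.mk = 25  [terminal]
14. n2.hot = -3  [e.mk - 28]
15. n2.lab = 5  [S₀.cnt + S₁.hot - 14]
16. n9.val = true  [S.lab == 5]
17. n10.val = false  [A₀.val == false]
18. n11.pre = 2  [terminal]
19. n12.pre = -4  [terminal]
20. n10.cnt = 6  [b₀.pre + b₁.pre + 8]
21. n10.fin = false  [b₀.pre > 2]
22. n10.key = -9  [-9]
23. n13.val = false  [A₁.key > -9]
24. n14.off = "pk"  [terminal]
25. n15.pre = -8  [terminal]
26. n13.cnt = -4  [b.pre * -1 - 12]
27. n13.fin = false  [b.pre > -8]
28. n13.key = -3  [b.pre + 5]
29. n9.cnt = 17  [A₂.key * -2 + 11]
30. n9.fin = false  [A₁.cnt > 6]
31. n9.key = -8  [A₁.key + 1]
32. n16.mk = -6  [terminal]
33. n1.cnt = 13  [A₁.cnt - 4]
34. n1.fin = false  [A₀.val == false]
35. n1.key = 6  [A₁.key + e.mk + 20]
36. n17.val = true  [not A₀.fin]
37. n18.idx = false  [false]
38. n19.mk = -2  [-2]
39. n20.off = "rp"  [terminal]
40. n21.pre = 15  [terminal]
41. n22.mk = -6  [terminal]
42. n19.env = true  [true]
43. n23.mk = 5  [5]
44. n24.mk = -3  [terminal]
45. n25.mk = 16  [terminal]
46. n23.env = false  [false]
47. n18.env = false  [false]
48. n18.tag = false  [C₀.env and D.idx]
49. n17.cnt = 28  [28]
50. n17.fin = false  [D.tag == true]
51. n17.key = 30  [30]
52. n0.hot = 6  [if A₁.fin then A₀.cnt else A₀.key]
53. n0.lab = -6  [(if A₀.fin then A₁.cnt else A₀.key) - 12]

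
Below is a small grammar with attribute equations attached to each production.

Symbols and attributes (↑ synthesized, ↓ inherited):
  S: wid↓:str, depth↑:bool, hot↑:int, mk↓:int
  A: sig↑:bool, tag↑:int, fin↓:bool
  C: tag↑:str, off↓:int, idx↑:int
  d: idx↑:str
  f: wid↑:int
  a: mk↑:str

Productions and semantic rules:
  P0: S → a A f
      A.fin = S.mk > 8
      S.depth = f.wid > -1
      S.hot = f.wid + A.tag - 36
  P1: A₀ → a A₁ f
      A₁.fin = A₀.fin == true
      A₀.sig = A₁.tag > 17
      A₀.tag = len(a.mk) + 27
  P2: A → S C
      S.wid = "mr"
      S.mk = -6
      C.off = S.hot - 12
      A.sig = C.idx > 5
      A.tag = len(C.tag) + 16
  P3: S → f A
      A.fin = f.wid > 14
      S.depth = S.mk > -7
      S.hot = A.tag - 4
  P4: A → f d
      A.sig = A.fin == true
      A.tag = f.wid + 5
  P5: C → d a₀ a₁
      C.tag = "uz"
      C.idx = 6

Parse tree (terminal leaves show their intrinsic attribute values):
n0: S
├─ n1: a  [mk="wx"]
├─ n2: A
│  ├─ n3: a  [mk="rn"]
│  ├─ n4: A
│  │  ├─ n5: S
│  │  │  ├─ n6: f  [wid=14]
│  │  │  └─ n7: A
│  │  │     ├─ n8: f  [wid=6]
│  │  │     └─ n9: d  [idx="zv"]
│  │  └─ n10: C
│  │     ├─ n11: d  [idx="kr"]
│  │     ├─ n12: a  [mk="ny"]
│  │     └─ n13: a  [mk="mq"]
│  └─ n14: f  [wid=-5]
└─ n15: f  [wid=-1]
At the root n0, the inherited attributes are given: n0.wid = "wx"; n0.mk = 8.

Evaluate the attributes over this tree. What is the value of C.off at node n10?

1. n0.wid = "wx"  [given at root]
2. n0.mk = 8  [given at root]
3. n1.mk = "wx"  [terminal]
4. n2.fin = false  [S.mk > 8]
5. n3.mk = "rn"  [terminal]
6. n4.fin = false  [A₀.fin == true]
7. n5.wid = "mr"  ["mr"]
8. n5.mk = -6  [-6]
9. n6.wid = 14  [terminal]
10. n7.fin = false  [f.wid > 14]
11. n8.wid = 6  [terminal]
12. n9.idx = "zv"  [terminal]
13. n7.sig = false  [A.fin == true]
14. n7.tag = 11  [f.wid + 5]
15. n5.depth = true  [S.mk > -7]
16. n5.hot = 7  [A.tag - 4]
17. n10.off = -5  [S.hot - 12]
18. n11.idx = "kr"  [terminal]
19. n12.mk = "ny"  [terminal]
20. n13.mk = "mq"  [terminal]
21. n10.tag = "uz"  ["uz"]
22. n10.idx = 6  [6]
23. n4.sig = true  [C.idx > 5]
24. n4.tag = 18  [len(C.tag) + 16]
25. n14.wid = -5  [terminal]
26. n2.sig = true  [A₁.tag > 17]
27. n2.tag = 29  [len(a.mk) + 27]
28. n15.wid = -1  [terminal]
29. n0.depth = false  [f.wid > -1]
30. n0.hot = -8  [f.wid + A.tag - 36]

-5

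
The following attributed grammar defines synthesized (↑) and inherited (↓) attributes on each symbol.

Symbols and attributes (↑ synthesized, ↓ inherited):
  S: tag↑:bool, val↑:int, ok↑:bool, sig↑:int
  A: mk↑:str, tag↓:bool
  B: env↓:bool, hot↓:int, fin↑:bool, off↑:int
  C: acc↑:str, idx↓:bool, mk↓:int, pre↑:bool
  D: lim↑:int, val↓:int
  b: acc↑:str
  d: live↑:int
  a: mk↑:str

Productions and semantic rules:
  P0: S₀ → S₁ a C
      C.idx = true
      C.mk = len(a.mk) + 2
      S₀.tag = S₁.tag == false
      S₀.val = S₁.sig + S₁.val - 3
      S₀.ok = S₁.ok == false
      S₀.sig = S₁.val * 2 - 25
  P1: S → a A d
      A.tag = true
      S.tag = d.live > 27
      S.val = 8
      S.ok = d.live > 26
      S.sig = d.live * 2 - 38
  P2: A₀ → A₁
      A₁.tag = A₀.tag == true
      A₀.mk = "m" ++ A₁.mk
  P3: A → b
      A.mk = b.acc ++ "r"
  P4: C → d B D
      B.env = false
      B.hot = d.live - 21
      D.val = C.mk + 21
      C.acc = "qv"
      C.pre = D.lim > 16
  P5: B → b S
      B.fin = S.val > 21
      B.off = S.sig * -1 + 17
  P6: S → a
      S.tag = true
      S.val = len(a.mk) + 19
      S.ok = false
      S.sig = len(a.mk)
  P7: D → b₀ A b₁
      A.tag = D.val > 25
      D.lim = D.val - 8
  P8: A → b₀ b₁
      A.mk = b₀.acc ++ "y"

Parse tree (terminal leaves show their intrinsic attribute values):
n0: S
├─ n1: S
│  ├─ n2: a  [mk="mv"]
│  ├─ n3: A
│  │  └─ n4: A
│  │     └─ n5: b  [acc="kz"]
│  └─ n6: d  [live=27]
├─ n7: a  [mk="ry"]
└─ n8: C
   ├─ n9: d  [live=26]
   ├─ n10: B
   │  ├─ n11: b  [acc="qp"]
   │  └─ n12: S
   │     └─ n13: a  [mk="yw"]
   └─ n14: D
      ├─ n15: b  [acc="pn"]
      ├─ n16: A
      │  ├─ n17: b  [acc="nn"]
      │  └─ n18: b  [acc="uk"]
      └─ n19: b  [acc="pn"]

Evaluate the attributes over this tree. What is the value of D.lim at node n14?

1. n2.mk = "mv"  [terminal]
2. n3.tag = true  [true]
3. n4.tag = true  [A₀.tag == true]
4. n5.acc = "kz"  [terminal]
5. n4.mk = "kzr"  [b.acc ++ "r"]
6. n3.mk = "mkzr"  ["m" ++ A₁.mk]
7. n6.live = 27  [terminal]
8. n1.tag = false  [d.live > 27]
9. n1.val = 8  [8]
10. n1.ok = true  [d.live > 26]
11. n1.sig = 16  [d.live * 2 - 38]
12. n7.mk = "ry"  [terminal]
13. n8.idx = true  [true]
14. n8.mk = 4  [len(a.mk) + 2]
15. n9.live = 26  [terminal]
16. n10.env = false  [false]
17. n10.hot = 5  [d.live - 21]
18. n11.acc = "qp"  [terminal]
19. n13.mk = "yw"  [terminal]
20. n12.tag = true  [true]
21. n12.val = 21  [len(a.mk) + 19]
22. n12.ok = false  [false]
23. n12.sig = 2  [len(a.mk)]
24. n10.fin = false  [S.val > 21]
25. n10.off = 15  [S.sig * -1 + 17]
26. n14.val = 25  [C.mk + 21]
27. n15.acc = "pn"  [terminal]
28. n16.tag = false  [D.val > 25]
29. n17.acc = "nn"  [terminal]
30. n18.acc = "uk"  [terminal]
31. n16.mk = "nny"  [b₀.acc ++ "y"]
32. n19.acc = "pn"  [terminal]
33. n14.lim = 17  [D.val - 8]
34. n8.acc = "qv"  ["qv"]
35. n8.pre = true  [D.lim > 16]
36. n0.tag = true  [S₁.tag == false]
37. n0.val = 21  [S₁.sig + S₁.val - 3]
38. n0.ok = false  [S₁.ok == false]
39. n0.sig = -9  [S₁.val * 2 - 25]

17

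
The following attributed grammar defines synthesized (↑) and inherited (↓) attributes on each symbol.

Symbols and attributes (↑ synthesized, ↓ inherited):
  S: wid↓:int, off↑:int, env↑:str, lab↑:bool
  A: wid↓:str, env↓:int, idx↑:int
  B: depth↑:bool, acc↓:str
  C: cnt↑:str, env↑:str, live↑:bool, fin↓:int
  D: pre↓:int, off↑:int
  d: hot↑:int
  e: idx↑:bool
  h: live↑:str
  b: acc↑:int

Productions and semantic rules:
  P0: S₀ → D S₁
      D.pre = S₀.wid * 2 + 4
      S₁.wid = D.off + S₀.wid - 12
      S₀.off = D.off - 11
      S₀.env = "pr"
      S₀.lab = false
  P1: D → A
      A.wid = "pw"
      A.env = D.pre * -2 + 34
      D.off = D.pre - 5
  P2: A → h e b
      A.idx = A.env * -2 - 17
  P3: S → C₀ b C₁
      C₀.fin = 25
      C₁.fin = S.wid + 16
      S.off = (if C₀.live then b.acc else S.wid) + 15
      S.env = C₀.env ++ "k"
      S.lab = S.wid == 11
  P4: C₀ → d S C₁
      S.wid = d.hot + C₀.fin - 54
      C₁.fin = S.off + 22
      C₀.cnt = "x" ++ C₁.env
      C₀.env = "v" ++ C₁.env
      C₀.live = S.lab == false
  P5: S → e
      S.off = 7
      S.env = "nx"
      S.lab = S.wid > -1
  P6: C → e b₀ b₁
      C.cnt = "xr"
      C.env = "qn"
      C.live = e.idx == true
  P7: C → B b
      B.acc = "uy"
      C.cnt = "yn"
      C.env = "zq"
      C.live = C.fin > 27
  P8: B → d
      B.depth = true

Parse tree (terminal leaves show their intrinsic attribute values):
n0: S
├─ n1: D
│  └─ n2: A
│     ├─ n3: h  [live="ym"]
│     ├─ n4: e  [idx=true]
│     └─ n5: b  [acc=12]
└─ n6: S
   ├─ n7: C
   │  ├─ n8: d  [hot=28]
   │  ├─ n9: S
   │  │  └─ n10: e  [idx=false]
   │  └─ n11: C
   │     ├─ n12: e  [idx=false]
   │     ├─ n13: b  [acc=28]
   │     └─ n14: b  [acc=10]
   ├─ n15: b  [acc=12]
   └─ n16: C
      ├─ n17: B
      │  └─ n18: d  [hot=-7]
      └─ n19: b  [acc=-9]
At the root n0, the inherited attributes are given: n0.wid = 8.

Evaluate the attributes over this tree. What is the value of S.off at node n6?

27

1. n0.wid = 8  [given at root]
2. n1.pre = 20  [S₀.wid * 2 + 4]
3. n2.wid = "pw"  ["pw"]
4. n2.env = -6  [D.pre * -2 + 34]
5. n3.live = "ym"  [terminal]
6. n4.idx = true  [terminal]
7. n5.acc = 12  [terminal]
8. n2.idx = -5  [A.env * -2 - 17]
9. n1.off = 15  [D.pre - 5]
10. n6.wid = 11  [D.off + S₀.wid - 12]
11. n7.fin = 25  [25]
12. n8.hot = 28  [terminal]
13. n9.wid = -1  [d.hot + C₀.fin - 54]
14. n10.idx = false  [terminal]
15. n9.off = 7  [7]
16. n9.env = "nx"  ["nx"]
17. n9.lab = false  [S.wid > -1]
18. n11.fin = 29  [S.off + 22]
19. n12.idx = false  [terminal]
20. n13.acc = 28  [terminal]
21. n14.acc = 10  [terminal]
22. n11.cnt = "xr"  ["xr"]
23. n11.env = "qn"  ["qn"]
24. n11.live = false  [e.idx == true]
25. n7.cnt = "xqn"  ["x" ++ C₁.env]
26. n7.env = "vqn"  ["v" ++ C₁.env]
27. n7.live = true  [S.lab == false]
28. n15.acc = 12  [terminal]
29. n16.fin = 27  [S.wid + 16]
30. n17.acc = "uy"  ["uy"]
31. n18.hot = -7  [terminal]
32. n17.depth = true  [true]
33. n19.acc = -9  [terminal]
34. n16.cnt = "yn"  ["yn"]
35. n16.env = "zq"  ["zq"]
36. n16.live = false  [C.fin > 27]
37. n6.off = 27  [(if C₀.live then b.acc else S.wid) + 15]
38. n6.env = "vqnk"  [C₀.env ++ "k"]
39. n6.lab = true  [S.wid == 11]
40. n0.off = 4  [D.off - 11]
41. n0.env = "pr"  ["pr"]
42. n0.lab = false  [false]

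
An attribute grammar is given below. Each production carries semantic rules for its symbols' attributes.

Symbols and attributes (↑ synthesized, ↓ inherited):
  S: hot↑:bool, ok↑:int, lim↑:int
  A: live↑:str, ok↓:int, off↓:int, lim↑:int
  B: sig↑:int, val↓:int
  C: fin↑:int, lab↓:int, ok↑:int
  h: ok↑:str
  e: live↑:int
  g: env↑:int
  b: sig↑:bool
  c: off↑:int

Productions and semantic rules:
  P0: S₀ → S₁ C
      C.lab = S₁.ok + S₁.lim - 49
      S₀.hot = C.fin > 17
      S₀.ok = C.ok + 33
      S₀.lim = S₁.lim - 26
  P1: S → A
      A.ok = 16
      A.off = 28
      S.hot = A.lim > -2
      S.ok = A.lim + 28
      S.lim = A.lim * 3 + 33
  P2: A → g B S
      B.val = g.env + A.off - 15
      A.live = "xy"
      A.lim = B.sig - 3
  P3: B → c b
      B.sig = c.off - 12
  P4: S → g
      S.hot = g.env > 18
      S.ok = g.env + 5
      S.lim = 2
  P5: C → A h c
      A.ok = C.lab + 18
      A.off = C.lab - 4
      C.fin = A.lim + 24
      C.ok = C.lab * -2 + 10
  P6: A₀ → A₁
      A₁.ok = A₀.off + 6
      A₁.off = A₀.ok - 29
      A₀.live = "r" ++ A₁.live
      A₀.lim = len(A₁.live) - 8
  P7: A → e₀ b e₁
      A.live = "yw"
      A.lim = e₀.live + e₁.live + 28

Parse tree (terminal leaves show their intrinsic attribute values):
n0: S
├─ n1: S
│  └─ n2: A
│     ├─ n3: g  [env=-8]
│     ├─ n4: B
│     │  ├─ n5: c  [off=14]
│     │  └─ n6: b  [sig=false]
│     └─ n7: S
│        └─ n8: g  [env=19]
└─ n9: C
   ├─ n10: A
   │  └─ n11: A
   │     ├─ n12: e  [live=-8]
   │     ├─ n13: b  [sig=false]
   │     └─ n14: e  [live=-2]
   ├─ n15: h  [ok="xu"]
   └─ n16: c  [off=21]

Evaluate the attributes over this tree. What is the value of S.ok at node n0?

27

1. n2.ok = 16  [16]
2. n2.off = 28  [28]
3. n3.env = -8  [terminal]
4. n4.val = 5  [g.env + A.off - 15]
5. n5.off = 14  [terminal]
6. n6.sig = false  [terminal]
7. n4.sig = 2  [c.off - 12]
8. n8.env = 19  [terminal]
9. n7.hot = true  [g.env > 18]
10. n7.ok = 24  [g.env + 5]
11. n7.lim = 2  [2]
12. n2.live = "xy"  ["xy"]
13. n2.lim = -1  [B.sig - 3]
14. n1.hot = true  [A.lim > -2]
15. n1.ok = 27  [A.lim + 28]
16. n1.lim = 30  [A.lim * 3 + 33]
17. n9.lab = 8  [S₁.ok + S₁.lim - 49]
18. n10.ok = 26  [C.lab + 18]
19. n10.off = 4  [C.lab - 4]
20. n11.ok = 10  [A₀.off + 6]
21. n11.off = -3  [A₀.ok - 29]
22. n12.live = -8  [terminal]
23. n13.sig = false  [terminal]
24. n14.live = -2  [terminal]
25. n11.live = "yw"  ["yw"]
26. n11.lim = 18  [e₀.live + e₁.live + 28]
27. n10.live = "ryw"  ["r" ++ A₁.live]
28. n10.lim = -6  [len(A₁.live) - 8]
29. n15.ok = "xu"  [terminal]
30. n16.off = 21  [terminal]
31. n9.fin = 18  [A.lim + 24]
32. n9.ok = -6  [C.lab * -2 + 10]
33. n0.hot = true  [C.fin > 17]
34. n0.ok = 27  [C.ok + 33]
35. n0.lim = 4  [S₁.lim - 26]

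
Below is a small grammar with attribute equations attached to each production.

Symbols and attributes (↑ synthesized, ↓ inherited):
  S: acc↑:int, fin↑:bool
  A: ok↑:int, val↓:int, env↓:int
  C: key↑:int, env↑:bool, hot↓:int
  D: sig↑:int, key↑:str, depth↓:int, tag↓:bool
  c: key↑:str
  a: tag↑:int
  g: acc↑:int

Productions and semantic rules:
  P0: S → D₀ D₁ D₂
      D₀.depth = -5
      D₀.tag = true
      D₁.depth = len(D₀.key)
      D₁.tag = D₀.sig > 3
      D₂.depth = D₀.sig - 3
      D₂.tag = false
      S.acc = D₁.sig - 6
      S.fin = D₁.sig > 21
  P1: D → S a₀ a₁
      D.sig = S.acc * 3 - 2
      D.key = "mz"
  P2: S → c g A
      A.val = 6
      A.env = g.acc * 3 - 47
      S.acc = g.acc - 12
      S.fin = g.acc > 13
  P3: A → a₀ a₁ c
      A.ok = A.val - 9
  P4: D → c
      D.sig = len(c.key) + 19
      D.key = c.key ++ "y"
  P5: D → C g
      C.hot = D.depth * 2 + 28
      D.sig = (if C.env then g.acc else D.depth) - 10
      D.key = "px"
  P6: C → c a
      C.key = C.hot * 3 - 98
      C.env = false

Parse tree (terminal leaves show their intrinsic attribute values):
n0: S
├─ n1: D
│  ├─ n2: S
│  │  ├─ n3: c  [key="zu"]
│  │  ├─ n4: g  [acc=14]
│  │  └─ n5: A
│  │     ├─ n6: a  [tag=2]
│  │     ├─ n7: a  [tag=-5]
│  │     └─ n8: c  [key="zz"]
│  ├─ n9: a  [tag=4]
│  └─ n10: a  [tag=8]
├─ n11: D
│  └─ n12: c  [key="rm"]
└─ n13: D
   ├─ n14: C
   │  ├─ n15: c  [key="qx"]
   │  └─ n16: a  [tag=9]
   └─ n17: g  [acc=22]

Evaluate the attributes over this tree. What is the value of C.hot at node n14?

30

1. n1.depth = -5  [-5]
2. n1.tag = true  [true]
3. n3.key = "zu"  [terminal]
4. n4.acc = 14  [terminal]
5. n5.val = 6  [6]
6. n5.env = -5  [g.acc * 3 - 47]
7. n6.tag = 2  [terminal]
8. n7.tag = -5  [terminal]
9. n8.key = "zz"  [terminal]
10. n5.ok = -3  [A.val - 9]
11. n2.acc = 2  [g.acc - 12]
12. n2.fin = true  [g.acc > 13]
13. n9.tag = 4  [terminal]
14. n10.tag = 8  [terminal]
15. n1.sig = 4  [S.acc * 3 - 2]
16. n1.key = "mz"  ["mz"]
17. n11.depth = 2  [len(D₀.key)]
18. n11.tag = true  [D₀.sig > 3]
19. n12.key = "rm"  [terminal]
20. n11.sig = 21  [len(c.key) + 19]
21. n11.key = "rmy"  [c.key ++ "y"]
22. n13.depth = 1  [D₀.sig - 3]
23. n13.tag = false  [false]
24. n14.hot = 30  [D.depth * 2 + 28]
25. n15.key = "qx"  [terminal]
26. n16.tag = 9  [terminal]
27. n14.key = -8  [C.hot * 3 - 98]
28. n14.env = false  [false]
29. n17.acc = 22  [terminal]
30. n13.sig = -9  [(if C.env then g.acc else D.depth) - 10]
31. n13.key = "px"  ["px"]
32. n0.acc = 15  [D₁.sig - 6]
33. n0.fin = false  [D₁.sig > 21]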